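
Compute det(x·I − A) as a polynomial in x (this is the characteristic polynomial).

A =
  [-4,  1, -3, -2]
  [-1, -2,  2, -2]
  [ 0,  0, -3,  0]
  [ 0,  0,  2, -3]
x^4 + 12*x^3 + 54*x^2 + 108*x + 81

Expanding det(x·I − A) (e.g. by cofactor expansion or by noting that A is similar to its Jordan form J, which has the same characteristic polynomial as A) gives
  χ_A(x) = x^4 + 12*x^3 + 54*x^2 + 108*x + 81
which factors as (x + 3)^4. The eigenvalues (with algebraic multiplicities) are λ = -3 with multiplicity 4.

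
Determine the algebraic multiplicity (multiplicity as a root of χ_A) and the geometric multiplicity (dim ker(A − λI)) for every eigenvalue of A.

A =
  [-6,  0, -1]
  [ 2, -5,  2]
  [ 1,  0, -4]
λ = -5: alg = 3, geom = 2

Step 1 — factor the characteristic polynomial to read off the algebraic multiplicities:
  χ_A(x) = (x + 5)^3

Step 2 — compute geometric multiplicities via the rank-nullity identity g(λ) = n − rank(A − λI):
  rank(A − (-5)·I) = 1, so dim ker(A − (-5)·I) = n − 1 = 2

Summary:
  λ = -5: algebraic multiplicity = 3, geometric multiplicity = 2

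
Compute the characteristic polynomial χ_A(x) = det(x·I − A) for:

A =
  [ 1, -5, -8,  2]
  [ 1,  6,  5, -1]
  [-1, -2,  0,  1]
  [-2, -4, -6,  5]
x^4 - 12*x^3 + 54*x^2 - 108*x + 81

Expanding det(x·I − A) (e.g. by cofactor expansion or by noting that A is similar to its Jordan form J, which has the same characteristic polynomial as A) gives
  χ_A(x) = x^4 - 12*x^3 + 54*x^2 - 108*x + 81
which factors as (x - 3)^4. The eigenvalues (with algebraic multiplicities) are λ = 3 with multiplicity 4.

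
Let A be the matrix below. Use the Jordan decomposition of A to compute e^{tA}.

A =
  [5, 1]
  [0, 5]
e^{tA} =
  [exp(5*t), t*exp(5*t)]
  [0, exp(5*t)]

Strategy: write A = P · J · P⁻¹ where J is a Jordan canonical form, so e^{tA} = P · e^{tJ} · P⁻¹, and e^{tJ} can be computed block-by-block.

A has Jordan form
J =
  [5, 1]
  [0, 5]
(up to reordering of blocks).

Per-block formulas:
  For a 2×2 Jordan block J_2(5): exp(t · J_2(5)) = e^(5t)·(I + t·N), where N is the 2×2 nilpotent shift.

After assembling e^{tJ} and conjugating by P, we get:

e^{tA} =
  [exp(5*t), t*exp(5*t)]
  [0, exp(5*t)]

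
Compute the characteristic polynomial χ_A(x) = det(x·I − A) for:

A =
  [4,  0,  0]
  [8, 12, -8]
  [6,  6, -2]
x^3 - 14*x^2 + 64*x - 96

Expanding det(x·I − A) (e.g. by cofactor expansion or by noting that A is similar to its Jordan form J, which has the same characteristic polynomial as A) gives
  χ_A(x) = x^3 - 14*x^2 + 64*x - 96
which factors as (x - 6)*(x - 4)^2. The eigenvalues (with algebraic multiplicities) are λ = 4 with multiplicity 2, λ = 6 with multiplicity 1.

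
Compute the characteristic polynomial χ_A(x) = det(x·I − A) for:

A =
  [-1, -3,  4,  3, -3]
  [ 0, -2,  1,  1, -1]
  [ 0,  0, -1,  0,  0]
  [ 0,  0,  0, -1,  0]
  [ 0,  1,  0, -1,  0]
x^5 + 5*x^4 + 10*x^3 + 10*x^2 + 5*x + 1

Expanding det(x·I − A) (e.g. by cofactor expansion or by noting that A is similar to its Jordan form J, which has the same characteristic polynomial as A) gives
  χ_A(x) = x^5 + 5*x^4 + 10*x^3 + 10*x^2 + 5*x + 1
which factors as (x + 1)^5. The eigenvalues (with algebraic multiplicities) are λ = -1 with multiplicity 5.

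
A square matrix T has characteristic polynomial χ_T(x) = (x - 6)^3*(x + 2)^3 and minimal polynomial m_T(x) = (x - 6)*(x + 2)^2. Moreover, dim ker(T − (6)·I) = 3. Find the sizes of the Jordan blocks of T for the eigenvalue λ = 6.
Block sizes for λ = 6: [1, 1, 1]

Step 1 — from the characteristic polynomial, algebraic multiplicity of λ = 6 is 3. From dim ker(T − (6)·I) = 3, there are exactly 3 Jordan blocks for λ = 6.
Step 2 — from the minimal polynomial, the factor (x − 6) tells us the largest block for λ = 6 has size 1.
Step 3 — with total size 3, 3 blocks, and largest block 1, the block sizes (in nonincreasing order) are [1, 1, 1].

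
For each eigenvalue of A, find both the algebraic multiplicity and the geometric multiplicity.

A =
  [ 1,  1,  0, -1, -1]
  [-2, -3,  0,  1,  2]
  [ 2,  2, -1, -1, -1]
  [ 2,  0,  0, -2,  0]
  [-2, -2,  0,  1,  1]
λ = -1: alg = 4, geom = 2; λ = 0: alg = 1, geom = 1

Step 1 — factor the characteristic polynomial to read off the algebraic multiplicities:
  χ_A(x) = x*(x + 1)^4

Step 2 — compute geometric multiplicities via the rank-nullity identity g(λ) = n − rank(A − λI):
  rank(A − (-1)·I) = 3, so dim ker(A − (-1)·I) = n − 3 = 2
  rank(A − (0)·I) = 4, so dim ker(A − (0)·I) = n − 4 = 1

Summary:
  λ = -1: algebraic multiplicity = 4, geometric multiplicity = 2
  λ = 0: algebraic multiplicity = 1, geometric multiplicity = 1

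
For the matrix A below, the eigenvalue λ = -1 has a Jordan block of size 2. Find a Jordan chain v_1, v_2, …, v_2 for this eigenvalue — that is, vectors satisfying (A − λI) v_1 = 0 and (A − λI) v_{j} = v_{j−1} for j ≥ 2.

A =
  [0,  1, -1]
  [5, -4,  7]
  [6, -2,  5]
A Jordan chain for λ = -1 of length 2:
v_1 = (1, -3, -2)ᵀ
v_2 = (0, 1, 0)ᵀ

Let N = A − (-1)·I. We want v_2 with N^2 v_2 = 0 but N^1 v_2 ≠ 0; then v_{j-1} := N · v_j for j = 2, …, 2.

Pick v_2 = (0, 1, 0)ᵀ.
Then v_1 = N · v_2 = (1, -3, -2)ᵀ.

Sanity check: (A − (-1)·I) v_1 = (0, 0, 0)ᵀ = 0. ✓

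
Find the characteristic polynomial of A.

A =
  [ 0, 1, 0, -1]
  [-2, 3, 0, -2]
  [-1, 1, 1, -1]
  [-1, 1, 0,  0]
x^4 - 4*x^3 + 6*x^2 - 4*x + 1

Expanding det(x·I − A) (e.g. by cofactor expansion or by noting that A is similar to its Jordan form J, which has the same characteristic polynomial as A) gives
  χ_A(x) = x^4 - 4*x^3 + 6*x^2 - 4*x + 1
which factors as (x - 1)^4. The eigenvalues (with algebraic multiplicities) are λ = 1 with multiplicity 4.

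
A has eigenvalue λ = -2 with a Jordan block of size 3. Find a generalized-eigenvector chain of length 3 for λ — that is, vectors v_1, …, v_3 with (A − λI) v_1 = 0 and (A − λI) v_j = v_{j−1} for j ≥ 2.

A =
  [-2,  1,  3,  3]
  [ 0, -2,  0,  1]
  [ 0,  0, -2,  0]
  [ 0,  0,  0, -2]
A Jordan chain for λ = -2 of length 3:
v_1 = (1, 0, 0, 0)ᵀ
v_2 = (3, 1, 0, 0)ᵀ
v_3 = (0, 0, 0, 1)ᵀ

Let N = A − (-2)·I. We want v_3 with N^3 v_3 = 0 but N^2 v_3 ≠ 0; then v_{j-1} := N · v_j for j = 3, …, 2.

Pick v_3 = (0, 0, 0, 1)ᵀ.
Then v_2 = N · v_3 = (3, 1, 0, 0)ᵀ.
Then v_1 = N · v_2 = (1, 0, 0, 0)ᵀ.

Sanity check: (A − (-2)·I) v_1 = (0, 0, 0, 0)ᵀ = 0. ✓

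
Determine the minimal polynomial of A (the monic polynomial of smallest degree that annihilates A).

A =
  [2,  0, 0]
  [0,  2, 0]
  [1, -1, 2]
x^2 - 4*x + 4

The characteristic polynomial is χ_A(x) = (x - 2)^3, so the eigenvalues are known. The minimal polynomial is
  m_A(x) = Π_λ (x − λ)^{k_λ}
where k_λ is the size of the *largest* Jordan block for λ (equivalently, the smallest k with (A − λI)^k v = 0 for every generalised eigenvector v of λ).

  λ = 2: largest Jordan block has size 2, contributing (x − 2)^2

So m_A(x) = (x - 2)^2 = x^2 - 4*x + 4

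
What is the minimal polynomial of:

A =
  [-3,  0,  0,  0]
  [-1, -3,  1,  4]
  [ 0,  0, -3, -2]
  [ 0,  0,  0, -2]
x^3 + 8*x^2 + 21*x + 18

The characteristic polynomial is χ_A(x) = (x + 2)*(x + 3)^3, so the eigenvalues are known. The minimal polynomial is
  m_A(x) = Π_λ (x − λ)^{k_λ}
where k_λ is the size of the *largest* Jordan block for λ (equivalently, the smallest k with (A − λI)^k v = 0 for every generalised eigenvector v of λ).

  λ = -3: largest Jordan block has size 2, contributing (x + 3)^2
  λ = -2: largest Jordan block has size 1, contributing (x + 2)

So m_A(x) = (x + 2)*(x + 3)^2 = x^3 + 8*x^2 + 21*x + 18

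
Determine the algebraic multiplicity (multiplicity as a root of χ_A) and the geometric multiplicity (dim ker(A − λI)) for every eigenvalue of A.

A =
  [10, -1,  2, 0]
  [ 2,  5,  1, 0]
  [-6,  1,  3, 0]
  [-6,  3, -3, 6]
λ = 6: alg = 4, geom = 2

Step 1 — factor the characteristic polynomial to read off the algebraic multiplicities:
  χ_A(x) = (x - 6)^4

Step 2 — compute geometric multiplicities via the rank-nullity identity g(λ) = n − rank(A − λI):
  rank(A − (6)·I) = 2, so dim ker(A − (6)·I) = n − 2 = 2

Summary:
  λ = 6: algebraic multiplicity = 4, geometric multiplicity = 2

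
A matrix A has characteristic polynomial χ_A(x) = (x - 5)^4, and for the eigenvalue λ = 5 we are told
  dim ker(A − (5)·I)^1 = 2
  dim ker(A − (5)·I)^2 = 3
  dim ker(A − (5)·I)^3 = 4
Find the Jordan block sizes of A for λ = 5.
Block sizes for λ = 5: [3, 1]

From the dimensions of kernels of powers, the number of Jordan blocks of size at least j is d_j − d_{j−1} where d_j = dim ker(N^j) (with d_0 = 0). Computing the differences gives [2, 1, 1].
The number of blocks of size exactly k is (#blocks of size ≥ k) − (#blocks of size ≥ k + 1), so the partition is: 1 block(s) of size 1, 1 block(s) of size 3.
In nonincreasing order the block sizes are [3, 1].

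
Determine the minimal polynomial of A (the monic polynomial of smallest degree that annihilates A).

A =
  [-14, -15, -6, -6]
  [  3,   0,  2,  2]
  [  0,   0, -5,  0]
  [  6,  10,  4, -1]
x^2 + 10*x + 25

The characteristic polynomial is χ_A(x) = (x + 5)^4, so the eigenvalues are known. The minimal polynomial is
  m_A(x) = Π_λ (x − λ)^{k_λ}
where k_λ is the size of the *largest* Jordan block for λ (equivalently, the smallest k with (A − λI)^k v = 0 for every generalised eigenvector v of λ).

  λ = -5: largest Jordan block has size 2, contributing (x + 5)^2

So m_A(x) = (x + 5)^2 = x^2 + 10*x + 25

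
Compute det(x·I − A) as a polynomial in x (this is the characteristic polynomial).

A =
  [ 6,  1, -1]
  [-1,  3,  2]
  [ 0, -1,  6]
x^3 - 15*x^2 + 75*x - 125

Expanding det(x·I − A) (e.g. by cofactor expansion or by noting that A is similar to its Jordan form J, which has the same characteristic polynomial as A) gives
  χ_A(x) = x^3 - 15*x^2 + 75*x - 125
which factors as (x - 5)^3. The eigenvalues (with algebraic multiplicities) are λ = 5 with multiplicity 3.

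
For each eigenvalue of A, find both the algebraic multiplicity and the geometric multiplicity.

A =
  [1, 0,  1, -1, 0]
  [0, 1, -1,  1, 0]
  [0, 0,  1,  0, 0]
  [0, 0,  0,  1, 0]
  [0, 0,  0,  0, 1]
λ = 1: alg = 5, geom = 4

Step 1 — factor the characteristic polynomial to read off the algebraic multiplicities:
  χ_A(x) = (x - 1)^5

Step 2 — compute geometric multiplicities via the rank-nullity identity g(λ) = n − rank(A − λI):
  rank(A − (1)·I) = 1, so dim ker(A − (1)·I) = n − 1 = 4

Summary:
  λ = 1: algebraic multiplicity = 5, geometric multiplicity = 4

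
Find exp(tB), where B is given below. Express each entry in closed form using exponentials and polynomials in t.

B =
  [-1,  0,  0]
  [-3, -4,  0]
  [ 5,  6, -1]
e^{tB} =
  [exp(-t), 0, 0]
  [-exp(-t) + exp(-4*t), exp(-4*t), 0]
  [-t*exp(-t) + 2*exp(-t) - 2*exp(-4*t), 2*exp(-t) - 2*exp(-4*t), exp(-t)]

Strategy: write B = P · J · P⁻¹ where J is a Jordan canonical form, so e^{tB} = P · e^{tJ} · P⁻¹, and e^{tJ} can be computed block-by-block.

B has Jordan form
J =
  [-4,  0,  0]
  [ 0, -1,  1]
  [ 0,  0, -1]
(up to reordering of blocks).

Per-block formulas:
  For a 2×2 Jordan block J_2(-1): exp(t · J_2(-1)) = e^(-1t)·(I + t·N), where N is the 2×2 nilpotent shift.
  For a 1×1 block at λ = -4: exp(t · [-4]) = [e^(-4t)].

After assembling e^{tJ} and conjugating by P, we get:

e^{tB} =
  [exp(-t), 0, 0]
  [-exp(-t) + exp(-4*t), exp(-4*t), 0]
  [-t*exp(-t) + 2*exp(-t) - 2*exp(-4*t), 2*exp(-t) - 2*exp(-4*t), exp(-t)]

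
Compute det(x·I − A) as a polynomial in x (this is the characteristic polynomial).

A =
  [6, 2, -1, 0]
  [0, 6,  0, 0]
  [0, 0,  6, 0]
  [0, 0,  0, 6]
x^4 - 24*x^3 + 216*x^2 - 864*x + 1296

Expanding det(x·I − A) (e.g. by cofactor expansion or by noting that A is similar to its Jordan form J, which has the same characteristic polynomial as A) gives
  χ_A(x) = x^4 - 24*x^3 + 216*x^2 - 864*x + 1296
which factors as (x - 6)^4. The eigenvalues (with algebraic multiplicities) are λ = 6 with multiplicity 4.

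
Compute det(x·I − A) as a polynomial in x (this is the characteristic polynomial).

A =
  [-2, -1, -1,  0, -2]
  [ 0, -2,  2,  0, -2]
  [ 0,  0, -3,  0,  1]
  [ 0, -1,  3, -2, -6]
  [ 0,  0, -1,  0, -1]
x^5 + 10*x^4 + 40*x^3 + 80*x^2 + 80*x + 32

Expanding det(x·I − A) (e.g. by cofactor expansion or by noting that A is similar to its Jordan form J, which has the same characteristic polynomial as A) gives
  χ_A(x) = x^5 + 10*x^4 + 40*x^3 + 80*x^2 + 80*x + 32
which factors as (x + 2)^5. The eigenvalues (with algebraic multiplicities) are λ = -2 with multiplicity 5.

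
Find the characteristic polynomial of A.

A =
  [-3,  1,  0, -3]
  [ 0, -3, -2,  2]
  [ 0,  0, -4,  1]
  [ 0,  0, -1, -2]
x^4 + 12*x^3 + 54*x^2 + 108*x + 81

Expanding det(x·I − A) (e.g. by cofactor expansion or by noting that A is similar to its Jordan form J, which has the same characteristic polynomial as A) gives
  χ_A(x) = x^4 + 12*x^3 + 54*x^2 + 108*x + 81
which factors as (x + 3)^4. The eigenvalues (with algebraic multiplicities) are λ = -3 with multiplicity 4.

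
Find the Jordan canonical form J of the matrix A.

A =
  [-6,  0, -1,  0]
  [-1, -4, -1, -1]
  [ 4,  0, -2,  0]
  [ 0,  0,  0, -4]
J_3(-4) ⊕ J_1(-4)

The characteristic polynomial is
  det(x·I − A) = x^4 + 16*x^3 + 96*x^2 + 256*x + 256 = (x + 4)^4

Eigenvalues and multiplicities (the geometric multiplicity of λ is n − rank(A − λI), which equals the number of Jordan blocks for λ):
  λ = -4: algebraic multiplicity = 4, geometric multiplicity = 2

Determining the block sizes for each eigenvalue:
  λ = -4: with am = 4 and gm = 2, the partition is not yet determined (e.g. several partitions of 4 into 2 parts exist). Let N = A − (-4)·I. Computing rank(N^1) = 2, rank(N^2) = 1, rank(N^3) = 0; the number of blocks of size ≥ j is rank(N^{j−1}) − rank(N^j), giving [2, 1, 1]. So we have 1 block(s) of size 3, 1 block(s) of size 1 → block sizes [3, 1]

Assembling the blocks gives a Jordan form
J =
  [-4,  1,  0,  0]
  [ 0, -4,  1,  0]
  [ 0,  0, -4,  0]
  [ 0,  0,  0, -4]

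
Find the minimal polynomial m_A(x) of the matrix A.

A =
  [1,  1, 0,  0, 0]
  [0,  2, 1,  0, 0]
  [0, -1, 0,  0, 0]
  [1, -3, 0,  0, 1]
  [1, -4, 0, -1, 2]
x^3 - 3*x^2 + 3*x - 1

The characteristic polynomial is χ_A(x) = (x - 1)^5, so the eigenvalues are known. The minimal polynomial is
  m_A(x) = Π_λ (x − λ)^{k_λ}
where k_λ is the size of the *largest* Jordan block for λ (equivalently, the smallest k with (A − λI)^k v = 0 for every generalised eigenvector v of λ).

  λ = 1: largest Jordan block has size 3, contributing (x − 1)^3

So m_A(x) = (x - 1)^3 = x^3 - 3*x^2 + 3*x - 1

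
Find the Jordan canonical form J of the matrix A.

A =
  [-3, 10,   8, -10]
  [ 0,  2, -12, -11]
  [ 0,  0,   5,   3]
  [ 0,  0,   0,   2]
J_1(-3) ⊕ J_2(2) ⊕ J_1(5)

The characteristic polynomial is
  det(x·I − A) = x^4 - 6*x^3 - 3*x^2 + 52*x - 60 = (x - 5)*(x - 2)^2*(x + 3)

Eigenvalues and multiplicities (the geometric multiplicity of λ is n − rank(A − λI), which equals the number of Jordan blocks for λ):
  λ = -3: algebraic multiplicity = 1, geometric multiplicity = 1
  λ = 2: algebraic multiplicity = 2, geometric multiplicity = 1
  λ = 5: algebraic multiplicity = 1, geometric multiplicity = 1

Determining the block sizes for each eigenvalue:
  λ = -3: one block (gm = 1), so the single block has size am = 1 → block sizes [1]
  λ = 2: one block (gm = 1), so the single block has size am = 2 → block sizes [2]
  λ = 5: one block (gm = 1), so the single block has size am = 1 → block sizes [1]

Assembling the blocks gives a Jordan form
J =
  [-3, 0, 0, 0]
  [ 0, 2, 1, 0]
  [ 0, 0, 2, 0]
  [ 0, 0, 0, 5]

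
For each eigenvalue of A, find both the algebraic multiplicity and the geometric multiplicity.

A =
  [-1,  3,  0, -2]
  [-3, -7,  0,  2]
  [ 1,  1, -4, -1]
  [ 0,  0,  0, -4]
λ = -4: alg = 4, geom = 2

Step 1 — factor the characteristic polynomial to read off the algebraic multiplicities:
  χ_A(x) = (x + 4)^4

Step 2 — compute geometric multiplicities via the rank-nullity identity g(λ) = n − rank(A − λI):
  rank(A − (-4)·I) = 2, so dim ker(A − (-4)·I) = n − 2 = 2

Summary:
  λ = -4: algebraic multiplicity = 4, geometric multiplicity = 2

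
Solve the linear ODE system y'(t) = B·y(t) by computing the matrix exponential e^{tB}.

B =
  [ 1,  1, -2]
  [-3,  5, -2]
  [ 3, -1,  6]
e^{tB} =
  [-3*t*exp(4*t) + exp(4*t), t*exp(4*t), -2*t*exp(4*t)]
  [-3*t*exp(4*t), t*exp(4*t) + exp(4*t), -2*t*exp(4*t)]
  [3*t*exp(4*t), -t*exp(4*t), 2*t*exp(4*t) + exp(4*t)]

Strategy: write B = P · J · P⁻¹ where J is a Jordan canonical form, so e^{tB} = P · e^{tJ} · P⁻¹, and e^{tJ} can be computed block-by-block.

B has Jordan form
J =
  [4, 1, 0]
  [0, 4, 0]
  [0, 0, 4]
(up to reordering of blocks).

Per-block formulas:
  For a 1×1 block at λ = 4: exp(t · [4]) = [e^(4t)].
  For a 2×2 Jordan block J_2(4): exp(t · J_2(4)) = e^(4t)·(I + t·N), where N is the 2×2 nilpotent shift.

After assembling e^{tJ} and conjugating by P, we get:

e^{tB} =
  [-3*t*exp(4*t) + exp(4*t), t*exp(4*t), -2*t*exp(4*t)]
  [-3*t*exp(4*t), t*exp(4*t) + exp(4*t), -2*t*exp(4*t)]
  [3*t*exp(4*t), -t*exp(4*t), 2*t*exp(4*t) + exp(4*t)]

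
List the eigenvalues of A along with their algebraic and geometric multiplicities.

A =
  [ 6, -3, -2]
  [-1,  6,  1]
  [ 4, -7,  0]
λ = 4: alg = 3, geom = 1

Step 1 — factor the characteristic polynomial to read off the algebraic multiplicities:
  χ_A(x) = (x - 4)^3

Step 2 — compute geometric multiplicities via the rank-nullity identity g(λ) = n − rank(A − λI):
  rank(A − (4)·I) = 2, so dim ker(A − (4)·I) = n − 2 = 1

Summary:
  λ = 4: algebraic multiplicity = 3, geometric multiplicity = 1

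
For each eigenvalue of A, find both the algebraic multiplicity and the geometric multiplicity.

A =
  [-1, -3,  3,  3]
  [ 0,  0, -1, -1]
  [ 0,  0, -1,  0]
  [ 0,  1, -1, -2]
λ = -1: alg = 4, geom = 3

Step 1 — factor the characteristic polynomial to read off the algebraic multiplicities:
  χ_A(x) = (x + 1)^4

Step 2 — compute geometric multiplicities via the rank-nullity identity g(λ) = n − rank(A − λI):
  rank(A − (-1)·I) = 1, so dim ker(A − (-1)·I) = n − 1 = 3

Summary:
  λ = -1: algebraic multiplicity = 4, geometric multiplicity = 3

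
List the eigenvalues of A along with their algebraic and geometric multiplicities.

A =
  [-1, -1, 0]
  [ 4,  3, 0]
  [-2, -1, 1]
λ = 1: alg = 3, geom = 2

Step 1 — factor the characteristic polynomial to read off the algebraic multiplicities:
  χ_A(x) = (x - 1)^3

Step 2 — compute geometric multiplicities via the rank-nullity identity g(λ) = n − rank(A − λI):
  rank(A − (1)·I) = 1, so dim ker(A − (1)·I) = n − 1 = 2

Summary:
  λ = 1: algebraic multiplicity = 3, geometric multiplicity = 2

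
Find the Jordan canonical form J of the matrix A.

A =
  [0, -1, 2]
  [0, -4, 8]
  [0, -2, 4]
J_2(0) ⊕ J_1(0)

The characteristic polynomial is
  det(x·I − A) = x^3

Eigenvalues and multiplicities (the geometric multiplicity of λ is n − rank(A − λI), which equals the number of Jordan blocks for λ):
  λ = 0: algebraic multiplicity = 3, geometric multiplicity = 2

Determining the block sizes for each eigenvalue:
  λ = 0: 2 blocks summing to 3 forces exactly one block of size 2 and the rest size 1 → block sizes [2, 1]

Assembling the blocks gives a Jordan form
J =
  [0, 1, 0]
  [0, 0, 0]
  [0, 0, 0]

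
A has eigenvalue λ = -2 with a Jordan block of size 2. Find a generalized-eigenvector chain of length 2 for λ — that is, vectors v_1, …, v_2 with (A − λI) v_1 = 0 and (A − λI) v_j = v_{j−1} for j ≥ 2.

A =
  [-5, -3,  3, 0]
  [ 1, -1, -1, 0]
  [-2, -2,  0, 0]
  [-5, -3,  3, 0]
A Jordan chain for λ = -2 of length 2:
v_1 = (-3, 1, -2, -3)ᵀ
v_2 = (0, 1, 0, 0)ᵀ

Let N = A − (-2)·I. We want v_2 with N^2 v_2 = 0 but N^1 v_2 ≠ 0; then v_{j-1} := N · v_j for j = 2, …, 2.

Pick v_2 = (0, 1, 0, 0)ᵀ.
Then v_1 = N · v_2 = (-3, 1, -2, -3)ᵀ.

Sanity check: (A − (-2)·I) v_1 = (0, 0, 0, 0)ᵀ = 0. ✓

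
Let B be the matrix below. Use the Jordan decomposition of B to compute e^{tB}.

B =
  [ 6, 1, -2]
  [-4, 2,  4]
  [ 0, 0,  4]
e^{tB} =
  [2*t*exp(4*t) + exp(4*t), t*exp(4*t), -2*t*exp(4*t)]
  [-4*t*exp(4*t), -2*t*exp(4*t) + exp(4*t), 4*t*exp(4*t)]
  [0, 0, exp(4*t)]

Strategy: write B = P · J · P⁻¹ where J is a Jordan canonical form, so e^{tB} = P · e^{tJ} · P⁻¹, and e^{tJ} can be computed block-by-block.

B has Jordan form
J =
  [4, 1, 0]
  [0, 4, 0]
  [0, 0, 4]
(up to reordering of blocks).

Per-block formulas:
  For a 1×1 block at λ = 4: exp(t · [4]) = [e^(4t)].
  For a 2×2 Jordan block J_2(4): exp(t · J_2(4)) = e^(4t)·(I + t·N), where N is the 2×2 nilpotent shift.

After assembling e^{tJ} and conjugating by P, we get:

e^{tB} =
  [2*t*exp(4*t) + exp(4*t), t*exp(4*t), -2*t*exp(4*t)]
  [-4*t*exp(4*t), -2*t*exp(4*t) + exp(4*t), 4*t*exp(4*t)]
  [0, 0, exp(4*t)]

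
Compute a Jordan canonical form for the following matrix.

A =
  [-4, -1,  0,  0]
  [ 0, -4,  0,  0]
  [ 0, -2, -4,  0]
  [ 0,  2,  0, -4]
J_2(-4) ⊕ J_1(-4) ⊕ J_1(-4)

The characteristic polynomial is
  det(x·I − A) = x^4 + 16*x^3 + 96*x^2 + 256*x + 256 = (x + 4)^4

Eigenvalues and multiplicities (the geometric multiplicity of λ is n − rank(A − λI), which equals the number of Jordan blocks for λ):
  λ = -4: algebraic multiplicity = 4, geometric multiplicity = 3

Determining the block sizes for each eigenvalue:
  λ = -4: 3 blocks summing to 4 forces exactly one block of size 2 and the rest size 1 → block sizes [2, 1, 1]

Assembling the blocks gives a Jordan form
J =
  [-4,  1,  0,  0]
  [ 0, -4,  0,  0]
  [ 0,  0, -4,  0]
  [ 0,  0,  0, -4]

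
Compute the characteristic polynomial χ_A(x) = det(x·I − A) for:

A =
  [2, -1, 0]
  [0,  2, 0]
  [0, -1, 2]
x^3 - 6*x^2 + 12*x - 8

Expanding det(x·I − A) (e.g. by cofactor expansion or by noting that A is similar to its Jordan form J, which has the same characteristic polynomial as A) gives
  χ_A(x) = x^3 - 6*x^2 + 12*x - 8
which factors as (x - 2)^3. The eigenvalues (with algebraic multiplicities) are λ = 2 with multiplicity 3.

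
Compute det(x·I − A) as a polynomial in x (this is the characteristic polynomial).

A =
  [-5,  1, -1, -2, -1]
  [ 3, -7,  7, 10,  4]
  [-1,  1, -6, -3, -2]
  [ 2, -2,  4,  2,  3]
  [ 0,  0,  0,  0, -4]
x^5 + 20*x^4 + 160*x^3 + 640*x^2 + 1280*x + 1024

Expanding det(x·I − A) (e.g. by cofactor expansion or by noting that A is similar to its Jordan form J, which has the same characteristic polynomial as A) gives
  χ_A(x) = x^5 + 20*x^4 + 160*x^3 + 640*x^2 + 1280*x + 1024
which factors as (x + 4)^5. The eigenvalues (with algebraic multiplicities) are λ = -4 with multiplicity 5.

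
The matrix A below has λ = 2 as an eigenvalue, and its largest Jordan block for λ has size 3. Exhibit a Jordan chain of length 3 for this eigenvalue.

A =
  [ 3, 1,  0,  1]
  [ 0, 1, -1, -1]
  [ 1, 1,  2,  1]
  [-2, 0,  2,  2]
A Jordan chain for λ = 2 of length 3:
v_1 = (-1, 1, -1, 0)ᵀ
v_2 = (1, 0, 1, -2)ᵀ
v_3 = (1, 0, 0, 0)ᵀ

Let N = A − (2)·I. We want v_3 with N^3 v_3 = 0 but N^2 v_3 ≠ 0; then v_{j-1} := N · v_j for j = 3, …, 2.

Pick v_3 = (1, 0, 0, 0)ᵀ.
Then v_2 = N · v_3 = (1, 0, 1, -2)ᵀ.
Then v_1 = N · v_2 = (-1, 1, -1, 0)ᵀ.

Sanity check: (A − (2)·I) v_1 = (0, 0, 0, 0)ᵀ = 0. ✓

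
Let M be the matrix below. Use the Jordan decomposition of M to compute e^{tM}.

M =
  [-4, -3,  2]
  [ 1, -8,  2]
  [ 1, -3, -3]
e^{tM} =
  [t*exp(-5*t) + exp(-5*t), -3*t*exp(-5*t), 2*t*exp(-5*t)]
  [t*exp(-5*t), -3*t*exp(-5*t) + exp(-5*t), 2*t*exp(-5*t)]
  [t*exp(-5*t), -3*t*exp(-5*t), 2*t*exp(-5*t) + exp(-5*t)]

Strategy: write M = P · J · P⁻¹ where J is a Jordan canonical form, so e^{tM} = P · e^{tJ} · P⁻¹, and e^{tJ} can be computed block-by-block.

M has Jordan form
J =
  [-5,  1,  0]
  [ 0, -5,  0]
  [ 0,  0, -5]
(up to reordering of blocks).

Per-block formulas:
  For a 2×2 Jordan block J_2(-5): exp(t · J_2(-5)) = e^(-5t)·(I + t·N), where N is the 2×2 nilpotent shift.
  For a 1×1 block at λ = -5: exp(t · [-5]) = [e^(-5t)].

After assembling e^{tJ} and conjugating by P, we get:

e^{tM} =
  [t*exp(-5*t) + exp(-5*t), -3*t*exp(-5*t), 2*t*exp(-5*t)]
  [t*exp(-5*t), -3*t*exp(-5*t) + exp(-5*t), 2*t*exp(-5*t)]
  [t*exp(-5*t), -3*t*exp(-5*t), 2*t*exp(-5*t) + exp(-5*t)]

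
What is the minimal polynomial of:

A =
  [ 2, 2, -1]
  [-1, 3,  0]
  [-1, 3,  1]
x^3 - 6*x^2 + 12*x - 8

The characteristic polynomial is χ_A(x) = (x - 2)^3, so the eigenvalues are known. The minimal polynomial is
  m_A(x) = Π_λ (x − λ)^{k_λ}
where k_λ is the size of the *largest* Jordan block for λ (equivalently, the smallest k with (A − λI)^k v = 0 for every generalised eigenvector v of λ).

  λ = 2: largest Jordan block has size 3, contributing (x − 2)^3

So m_A(x) = (x - 2)^3 = x^3 - 6*x^2 + 12*x - 8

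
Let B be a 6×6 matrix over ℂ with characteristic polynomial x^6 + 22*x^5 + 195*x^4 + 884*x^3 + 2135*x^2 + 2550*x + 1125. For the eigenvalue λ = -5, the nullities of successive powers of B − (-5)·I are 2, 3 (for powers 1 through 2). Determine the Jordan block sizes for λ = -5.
Block sizes for λ = -5: [2, 1]

From the dimensions of kernels of powers, the number of Jordan blocks of size at least j is d_j − d_{j−1} where d_j = dim ker(N^j) (with d_0 = 0). Computing the differences gives [2, 1].
The number of blocks of size exactly k is (#blocks of size ≥ k) − (#blocks of size ≥ k + 1), so the partition is: 1 block(s) of size 1, 1 block(s) of size 2.
In nonincreasing order the block sizes are [2, 1].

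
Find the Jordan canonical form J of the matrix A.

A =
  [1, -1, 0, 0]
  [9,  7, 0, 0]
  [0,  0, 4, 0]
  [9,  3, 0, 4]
J_2(4) ⊕ J_1(4) ⊕ J_1(4)

The characteristic polynomial is
  det(x·I − A) = x^4 - 16*x^3 + 96*x^2 - 256*x + 256 = (x - 4)^4

Eigenvalues and multiplicities (the geometric multiplicity of λ is n − rank(A − λI), which equals the number of Jordan blocks for λ):
  λ = 4: algebraic multiplicity = 4, geometric multiplicity = 3

Determining the block sizes for each eigenvalue:
  λ = 4: 3 blocks summing to 4 forces exactly one block of size 2 and the rest size 1 → block sizes [2, 1, 1]

Assembling the blocks gives a Jordan form
J =
  [4, 1, 0, 0]
  [0, 4, 0, 0]
  [0, 0, 4, 0]
  [0, 0, 0, 4]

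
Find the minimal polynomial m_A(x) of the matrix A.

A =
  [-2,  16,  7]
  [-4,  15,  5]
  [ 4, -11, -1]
x^3 - 12*x^2 + 48*x - 64

The characteristic polynomial is χ_A(x) = (x - 4)^3, so the eigenvalues are known. The minimal polynomial is
  m_A(x) = Π_λ (x − λ)^{k_λ}
where k_λ is the size of the *largest* Jordan block for λ (equivalently, the smallest k with (A − λI)^k v = 0 for every generalised eigenvector v of λ).

  λ = 4: largest Jordan block has size 3, contributing (x − 4)^3

So m_A(x) = (x - 4)^3 = x^3 - 12*x^2 + 48*x - 64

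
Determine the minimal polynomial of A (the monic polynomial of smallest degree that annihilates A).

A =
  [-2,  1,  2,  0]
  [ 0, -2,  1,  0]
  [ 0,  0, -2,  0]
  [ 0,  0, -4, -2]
x^3 + 6*x^2 + 12*x + 8

The characteristic polynomial is χ_A(x) = (x + 2)^4, so the eigenvalues are known. The minimal polynomial is
  m_A(x) = Π_λ (x − λ)^{k_λ}
where k_λ is the size of the *largest* Jordan block for λ (equivalently, the smallest k with (A − λI)^k v = 0 for every generalised eigenvector v of λ).

  λ = -2: largest Jordan block has size 3, contributing (x + 2)^3

So m_A(x) = (x + 2)^3 = x^3 + 6*x^2 + 12*x + 8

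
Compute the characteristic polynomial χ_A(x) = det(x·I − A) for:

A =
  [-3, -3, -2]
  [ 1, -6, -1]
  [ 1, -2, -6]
x^3 + 15*x^2 + 75*x + 125

Expanding det(x·I − A) (e.g. by cofactor expansion or by noting that A is similar to its Jordan form J, which has the same characteristic polynomial as A) gives
  χ_A(x) = x^3 + 15*x^2 + 75*x + 125
which factors as (x + 5)^3. The eigenvalues (with algebraic multiplicities) are λ = -5 with multiplicity 3.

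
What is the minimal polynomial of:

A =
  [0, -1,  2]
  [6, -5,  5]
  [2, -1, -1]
x^3 + 6*x^2 + 12*x + 8

The characteristic polynomial is χ_A(x) = (x + 2)^3, so the eigenvalues are known. The minimal polynomial is
  m_A(x) = Π_λ (x − λ)^{k_λ}
where k_λ is the size of the *largest* Jordan block for λ (equivalently, the smallest k with (A − λI)^k v = 0 for every generalised eigenvector v of λ).

  λ = -2: largest Jordan block has size 3, contributing (x + 2)^3

So m_A(x) = (x + 2)^3 = x^3 + 6*x^2 + 12*x + 8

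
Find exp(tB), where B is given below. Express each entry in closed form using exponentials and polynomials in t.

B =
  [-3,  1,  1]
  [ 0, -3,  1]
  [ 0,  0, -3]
e^{tB} =
  [exp(-3*t), t*exp(-3*t), t^2*exp(-3*t)/2 + t*exp(-3*t)]
  [0, exp(-3*t), t*exp(-3*t)]
  [0, 0, exp(-3*t)]

Strategy: write B = P · J · P⁻¹ where J is a Jordan canonical form, so e^{tB} = P · e^{tJ} · P⁻¹, and e^{tJ} can be computed block-by-block.

B has Jordan form
J =
  [-3,  1,  0]
  [ 0, -3,  1]
  [ 0,  0, -3]
(up to reordering of blocks).

Per-block formulas:
  For a 3×3 Jordan block J_3(-3): exp(t · J_3(-3)) = e^(-3t)·(I + t·N + (t^2/2)·N^2), where N is the 3×3 nilpotent shift.

After assembling e^{tJ} and conjugating by P, we get:

e^{tB} =
  [exp(-3*t), t*exp(-3*t), t^2*exp(-3*t)/2 + t*exp(-3*t)]
  [0, exp(-3*t), t*exp(-3*t)]
  [0, 0, exp(-3*t)]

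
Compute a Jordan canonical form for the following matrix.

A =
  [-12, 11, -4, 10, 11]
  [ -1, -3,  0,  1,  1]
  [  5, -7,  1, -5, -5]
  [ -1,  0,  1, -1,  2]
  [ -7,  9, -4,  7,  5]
J_3(-2) ⊕ J_2(-2)

The characteristic polynomial is
  det(x·I − A) = x^5 + 10*x^4 + 40*x^3 + 80*x^2 + 80*x + 32 = (x + 2)^5

Eigenvalues and multiplicities (the geometric multiplicity of λ is n − rank(A − λI), which equals the number of Jordan blocks for λ):
  λ = -2: algebraic multiplicity = 5, geometric multiplicity = 2

Determining the block sizes for each eigenvalue:
  λ = -2: with am = 5 and gm = 2, the partition is not yet determined (e.g. several partitions of 5 into 2 parts exist). Let N = A − (-2)·I. Computing rank(N^1) = 3, rank(N^2) = 1, rank(N^3) = 0; the number of blocks of size ≥ j is rank(N^{j−1}) − rank(N^j), giving [2, 2, 1]. So we have 1 block(s) of size 3, 1 block(s) of size 2 → block sizes [3, 2]

Assembling the blocks gives a Jordan form
J =
  [-2,  1,  0,  0,  0]
  [ 0, -2,  1,  0,  0]
  [ 0,  0, -2,  0,  0]
  [ 0,  0,  0, -2,  1]
  [ 0,  0,  0,  0, -2]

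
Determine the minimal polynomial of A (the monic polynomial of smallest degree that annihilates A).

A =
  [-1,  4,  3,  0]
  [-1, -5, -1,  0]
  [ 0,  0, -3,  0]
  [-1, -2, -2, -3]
x^3 + 9*x^2 + 27*x + 27

The characteristic polynomial is χ_A(x) = (x + 3)^4, so the eigenvalues are known. The minimal polynomial is
  m_A(x) = Π_λ (x − λ)^{k_λ}
where k_λ is the size of the *largest* Jordan block for λ (equivalently, the smallest k with (A − λI)^k v = 0 for every generalised eigenvector v of λ).

  λ = -3: largest Jordan block has size 3, contributing (x + 3)^3

So m_A(x) = (x + 3)^3 = x^3 + 9*x^2 + 27*x + 27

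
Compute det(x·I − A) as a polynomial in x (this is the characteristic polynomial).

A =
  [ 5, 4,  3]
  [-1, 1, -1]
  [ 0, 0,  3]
x^3 - 9*x^2 + 27*x - 27

Expanding det(x·I − A) (e.g. by cofactor expansion or by noting that A is similar to its Jordan form J, which has the same characteristic polynomial as A) gives
  χ_A(x) = x^3 - 9*x^2 + 27*x - 27
which factors as (x - 3)^3. The eigenvalues (with algebraic multiplicities) are λ = 3 with multiplicity 3.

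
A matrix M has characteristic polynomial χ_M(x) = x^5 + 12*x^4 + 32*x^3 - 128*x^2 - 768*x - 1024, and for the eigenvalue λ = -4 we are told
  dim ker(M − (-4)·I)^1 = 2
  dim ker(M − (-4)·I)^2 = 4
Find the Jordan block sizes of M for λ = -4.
Block sizes for λ = -4: [2, 2]

From the dimensions of kernels of powers, the number of Jordan blocks of size at least j is d_j − d_{j−1} where d_j = dim ker(N^j) (with d_0 = 0). Computing the differences gives [2, 2].
The number of blocks of size exactly k is (#blocks of size ≥ k) − (#blocks of size ≥ k + 1), so the partition is: 2 block(s) of size 2.
In nonincreasing order the block sizes are [2, 2].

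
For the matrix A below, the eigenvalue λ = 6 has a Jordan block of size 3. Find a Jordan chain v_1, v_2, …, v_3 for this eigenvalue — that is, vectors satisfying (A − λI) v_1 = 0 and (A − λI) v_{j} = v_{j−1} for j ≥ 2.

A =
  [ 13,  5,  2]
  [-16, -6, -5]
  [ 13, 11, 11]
A Jordan chain for λ = 6 of length 3:
v_1 = (-5, 15, -20)ᵀ
v_2 = (7, -16, 13)ᵀ
v_3 = (1, 0, 0)ᵀ

Let N = A − (6)·I. We want v_3 with N^3 v_3 = 0 but N^2 v_3 ≠ 0; then v_{j-1} := N · v_j for j = 3, …, 2.

Pick v_3 = (1, 0, 0)ᵀ.
Then v_2 = N · v_3 = (7, -16, 13)ᵀ.
Then v_1 = N · v_2 = (-5, 15, -20)ᵀ.

Sanity check: (A − (6)·I) v_1 = (0, 0, 0)ᵀ = 0. ✓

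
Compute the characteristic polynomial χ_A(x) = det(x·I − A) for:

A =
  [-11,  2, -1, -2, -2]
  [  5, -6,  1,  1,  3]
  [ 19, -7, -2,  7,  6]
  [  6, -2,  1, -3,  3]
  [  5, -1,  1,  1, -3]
x^5 + 25*x^4 + 250*x^3 + 1250*x^2 + 3125*x + 3125

Expanding det(x·I − A) (e.g. by cofactor expansion or by noting that A is similar to its Jordan form J, which has the same characteristic polynomial as A) gives
  χ_A(x) = x^5 + 25*x^4 + 250*x^3 + 1250*x^2 + 3125*x + 3125
which factors as (x + 5)^5. The eigenvalues (with algebraic multiplicities) are λ = -5 with multiplicity 5.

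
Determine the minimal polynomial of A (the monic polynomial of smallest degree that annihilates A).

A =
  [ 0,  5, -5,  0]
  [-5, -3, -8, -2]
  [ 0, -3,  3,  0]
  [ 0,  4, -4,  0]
x^3

The characteristic polynomial is χ_A(x) = x^4, so the eigenvalues are known. The minimal polynomial is
  m_A(x) = Π_λ (x − λ)^{k_λ}
where k_λ is the size of the *largest* Jordan block for λ (equivalently, the smallest k with (A − λI)^k v = 0 for every generalised eigenvector v of λ).

  λ = 0: largest Jordan block has size 3, contributing (x − 0)^3

So m_A(x) = x^3 = x^3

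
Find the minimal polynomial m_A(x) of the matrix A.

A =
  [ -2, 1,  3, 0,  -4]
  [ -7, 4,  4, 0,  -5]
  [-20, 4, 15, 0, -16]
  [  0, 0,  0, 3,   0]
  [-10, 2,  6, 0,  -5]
x^3 - 9*x^2 + 27*x - 27

The characteristic polynomial is χ_A(x) = (x - 3)^5, so the eigenvalues are known. The minimal polynomial is
  m_A(x) = Π_λ (x − λ)^{k_λ}
where k_λ is the size of the *largest* Jordan block for λ (equivalently, the smallest k with (A − λI)^k v = 0 for every generalised eigenvector v of λ).

  λ = 3: largest Jordan block has size 3, contributing (x − 3)^3

So m_A(x) = (x - 3)^3 = x^3 - 9*x^2 + 27*x - 27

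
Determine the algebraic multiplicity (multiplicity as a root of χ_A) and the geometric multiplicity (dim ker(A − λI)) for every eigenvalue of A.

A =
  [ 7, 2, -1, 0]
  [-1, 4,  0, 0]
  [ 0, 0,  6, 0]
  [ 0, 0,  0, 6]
λ = 5: alg = 1, geom = 1; λ = 6: alg = 3, geom = 2

Step 1 — factor the characteristic polynomial to read off the algebraic multiplicities:
  χ_A(x) = (x - 6)^3*(x - 5)

Step 2 — compute geometric multiplicities via the rank-nullity identity g(λ) = n − rank(A − λI):
  rank(A − (5)·I) = 3, so dim ker(A − (5)·I) = n − 3 = 1
  rank(A − (6)·I) = 2, so dim ker(A − (6)·I) = n − 2 = 2

Summary:
  λ = 5: algebraic multiplicity = 1, geometric multiplicity = 1
  λ = 6: algebraic multiplicity = 3, geometric multiplicity = 2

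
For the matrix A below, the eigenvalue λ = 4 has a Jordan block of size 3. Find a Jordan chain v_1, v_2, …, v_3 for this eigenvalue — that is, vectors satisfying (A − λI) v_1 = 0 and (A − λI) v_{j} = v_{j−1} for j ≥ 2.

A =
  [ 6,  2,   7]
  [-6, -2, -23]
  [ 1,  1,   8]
A Jordan chain for λ = 4 of length 3:
v_1 = (-1, 1, 0)ᵀ
v_2 = (2, -6, 1)ᵀ
v_3 = (1, 0, 0)ᵀ

Let N = A − (4)·I. We want v_3 with N^3 v_3 = 0 but N^2 v_3 ≠ 0; then v_{j-1} := N · v_j for j = 3, …, 2.

Pick v_3 = (1, 0, 0)ᵀ.
Then v_2 = N · v_3 = (2, -6, 1)ᵀ.
Then v_1 = N · v_2 = (-1, 1, 0)ᵀ.

Sanity check: (A − (4)·I) v_1 = (0, 0, 0)ᵀ = 0. ✓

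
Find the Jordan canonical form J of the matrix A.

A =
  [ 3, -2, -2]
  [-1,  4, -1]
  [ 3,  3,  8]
J_2(5) ⊕ J_1(5)

The characteristic polynomial is
  det(x·I − A) = x^3 - 15*x^2 + 75*x - 125 = (x - 5)^3

Eigenvalues and multiplicities (the geometric multiplicity of λ is n − rank(A − λI), which equals the number of Jordan blocks for λ):
  λ = 5: algebraic multiplicity = 3, geometric multiplicity = 2

Determining the block sizes for each eigenvalue:
  λ = 5: 2 blocks summing to 3 forces exactly one block of size 2 and the rest size 1 → block sizes [2, 1]

Assembling the blocks gives a Jordan form
J =
  [5, 1, 0]
  [0, 5, 0]
  [0, 0, 5]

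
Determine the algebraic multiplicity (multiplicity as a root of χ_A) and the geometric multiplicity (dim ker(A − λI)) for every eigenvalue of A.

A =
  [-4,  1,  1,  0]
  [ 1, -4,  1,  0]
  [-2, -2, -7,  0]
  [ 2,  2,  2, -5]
λ = -5: alg = 4, geom = 3

Step 1 — factor the characteristic polynomial to read off the algebraic multiplicities:
  χ_A(x) = (x + 5)^4

Step 2 — compute geometric multiplicities via the rank-nullity identity g(λ) = n − rank(A − λI):
  rank(A − (-5)·I) = 1, so dim ker(A − (-5)·I) = n − 1 = 3

Summary:
  λ = -5: algebraic multiplicity = 4, geometric multiplicity = 3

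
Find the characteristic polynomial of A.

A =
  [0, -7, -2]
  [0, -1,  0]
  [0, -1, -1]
x^3 + 2*x^2 + x

Expanding det(x·I − A) (e.g. by cofactor expansion or by noting that A is similar to its Jordan form J, which has the same characteristic polynomial as A) gives
  χ_A(x) = x^3 + 2*x^2 + x
which factors as x*(x + 1)^2. The eigenvalues (with algebraic multiplicities) are λ = -1 with multiplicity 2, λ = 0 with multiplicity 1.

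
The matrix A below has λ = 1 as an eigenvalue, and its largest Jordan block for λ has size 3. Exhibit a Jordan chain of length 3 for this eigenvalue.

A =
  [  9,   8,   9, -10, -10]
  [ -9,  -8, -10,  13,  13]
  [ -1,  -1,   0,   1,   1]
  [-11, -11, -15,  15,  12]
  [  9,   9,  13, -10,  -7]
A Jordan chain for λ = 1 of length 3:
v_1 = (-2, 2, 0, 0, 0)ᵀ
v_2 = (9, -7, -2, -4, 4)ᵀ
v_3 = (7, 0, -3, 2, 0)ᵀ

Let N = A − (1)·I. We want v_3 with N^3 v_3 = 0 but N^2 v_3 ≠ 0; then v_{j-1} := N · v_j for j = 3, …, 2.

Pick v_3 = (7, 0, -3, 2, 0)ᵀ.
Then v_2 = N · v_3 = (9, -7, -2, -4, 4)ᵀ.
Then v_1 = N · v_2 = (-2, 2, 0, 0, 0)ᵀ.

Sanity check: (A − (1)·I) v_1 = (0, 0, 0, 0, 0)ᵀ = 0. ✓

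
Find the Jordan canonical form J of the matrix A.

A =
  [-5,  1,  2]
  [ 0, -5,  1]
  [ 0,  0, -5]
J_3(-5)

The characteristic polynomial is
  det(x·I − A) = x^3 + 15*x^2 + 75*x + 125 = (x + 5)^3

Eigenvalues and multiplicities (the geometric multiplicity of λ is n − rank(A − λI), which equals the number of Jordan blocks for λ):
  λ = -5: algebraic multiplicity = 3, geometric multiplicity = 1

Determining the block sizes for each eigenvalue:
  λ = -5: one block (gm = 1), so the single block has size am = 3 → block sizes [3]

Assembling the blocks gives a Jordan form
J =
  [-5,  1,  0]
  [ 0, -5,  1]
  [ 0,  0, -5]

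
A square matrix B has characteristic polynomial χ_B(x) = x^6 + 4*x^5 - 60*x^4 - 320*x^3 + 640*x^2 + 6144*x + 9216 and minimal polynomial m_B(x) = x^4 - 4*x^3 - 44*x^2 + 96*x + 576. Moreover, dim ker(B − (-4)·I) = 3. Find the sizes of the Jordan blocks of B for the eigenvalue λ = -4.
Block sizes for λ = -4: [2, 1, 1]

Step 1 — from the characteristic polynomial, algebraic multiplicity of λ = -4 is 4. From dim ker(B − (-4)·I) = 3, there are exactly 3 Jordan blocks for λ = -4.
Step 2 — from the minimal polynomial, the factor (x + 4)^2 tells us the largest block for λ = -4 has size 2.
Step 3 — with total size 4, 3 blocks, and largest block 2, the block sizes (in nonincreasing order) are [2, 1, 1].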